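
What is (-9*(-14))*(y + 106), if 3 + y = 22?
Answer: 15750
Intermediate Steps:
y = 19 (y = -3 + 22 = 19)
(-9*(-14))*(y + 106) = (-9*(-14))*(19 + 106) = 126*125 = 15750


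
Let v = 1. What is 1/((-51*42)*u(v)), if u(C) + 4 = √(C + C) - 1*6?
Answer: 5/104958 + √2/209916 ≈ 5.4375e-5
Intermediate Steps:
u(C) = -10 + √2*√C (u(C) = -4 + (√(C + C) - 1*6) = -4 + (√(2*C) - 6) = -4 + (√2*√C - 6) = -4 + (-6 + √2*√C) = -10 + √2*√C)
1/((-51*42)*u(v)) = 1/((-51*42)*(-10 + √2*√1)) = 1/(-2142*(-10 + √2*1)) = 1/(-2142*(-10 + √2)) = 1/(21420 - 2142*√2)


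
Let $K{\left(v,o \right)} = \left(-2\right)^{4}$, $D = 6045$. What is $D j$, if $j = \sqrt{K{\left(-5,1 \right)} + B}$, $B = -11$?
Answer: $6045 \sqrt{5} \approx 13517.0$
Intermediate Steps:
$K{\left(v,o \right)} = 16$
$j = \sqrt{5}$ ($j = \sqrt{16 - 11} = \sqrt{5} \approx 2.2361$)
$D j = 6045 \sqrt{5}$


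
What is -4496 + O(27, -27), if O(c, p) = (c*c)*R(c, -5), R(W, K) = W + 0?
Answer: 15187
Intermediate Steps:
R(W, K) = W
O(c, p) = c³ (O(c, p) = (c*c)*c = c²*c = c³)
-4496 + O(27, -27) = -4496 + 27³ = -4496 + 19683 = 15187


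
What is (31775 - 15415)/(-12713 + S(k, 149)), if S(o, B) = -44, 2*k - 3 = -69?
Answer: -16360/12757 ≈ -1.2824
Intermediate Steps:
k = -33 (k = 3/2 + (½)*(-69) = 3/2 - 69/2 = -33)
(31775 - 15415)/(-12713 + S(k, 149)) = (31775 - 15415)/(-12713 - 44) = 16360/(-12757) = 16360*(-1/12757) = -16360/12757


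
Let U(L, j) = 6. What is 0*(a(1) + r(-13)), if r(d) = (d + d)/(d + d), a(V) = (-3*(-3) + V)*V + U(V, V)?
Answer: 0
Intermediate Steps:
a(V) = 6 + V*(9 + V) (a(V) = (-3*(-3) + V)*V + 6 = (9 + V)*V + 6 = V*(9 + V) + 6 = 6 + V*(9 + V))
r(d) = 1 (r(d) = (2*d)/((2*d)) = (2*d)*(1/(2*d)) = 1)
0*(a(1) + r(-13)) = 0*((6 + 1² + 9*1) + 1) = 0*((6 + 1 + 9) + 1) = 0*(16 + 1) = 0*17 = 0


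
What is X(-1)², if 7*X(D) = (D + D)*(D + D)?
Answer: 16/49 ≈ 0.32653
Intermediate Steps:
X(D) = 4*D²/7 (X(D) = ((D + D)*(D + D))/7 = ((2*D)*(2*D))/7 = (4*D²)/7 = 4*D²/7)
X(-1)² = ((4/7)*(-1)²)² = ((4/7)*1)² = (4/7)² = 16/49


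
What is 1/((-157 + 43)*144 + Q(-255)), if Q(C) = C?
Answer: -1/16671 ≈ -5.9984e-5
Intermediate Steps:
1/((-157 + 43)*144 + Q(-255)) = 1/((-157 + 43)*144 - 255) = 1/(-114*144 - 255) = 1/(-16416 - 255) = 1/(-16671) = -1/16671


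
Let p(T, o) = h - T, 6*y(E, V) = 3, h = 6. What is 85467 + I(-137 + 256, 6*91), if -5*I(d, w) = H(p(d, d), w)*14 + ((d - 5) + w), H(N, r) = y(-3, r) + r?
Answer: 419024/5 ≈ 83805.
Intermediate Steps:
y(E, V) = 1/2 (y(E, V) = (1/6)*3 = 1/2)
p(T, o) = 6 - T
H(N, r) = 1/2 + r
I(d, w) = -2/5 - 3*w - d/5 (I(d, w) = -((1/2 + w)*14 + ((d - 5) + w))/5 = -((7 + 14*w) + ((-5 + d) + w))/5 = -((7 + 14*w) + (-5 + d + w))/5 = -(2 + d + 15*w)/5 = -2/5 - 3*w - d/5)
85467 + I(-137 + 256, 6*91) = 85467 + (-2/5 - 18*91 - (-137 + 256)/5) = 85467 + (-2/5 - 3*546 - 1/5*119) = 85467 + (-2/5 - 1638 - 119/5) = 85467 - 8311/5 = 419024/5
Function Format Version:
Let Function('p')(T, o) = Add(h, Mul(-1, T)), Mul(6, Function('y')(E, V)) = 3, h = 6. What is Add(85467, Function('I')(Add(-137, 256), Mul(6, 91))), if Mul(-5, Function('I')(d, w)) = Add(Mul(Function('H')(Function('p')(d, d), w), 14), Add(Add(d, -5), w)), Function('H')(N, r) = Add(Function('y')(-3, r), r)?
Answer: Rational(419024, 5) ≈ 83805.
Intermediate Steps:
Function('y')(E, V) = Rational(1, 2) (Function('y')(E, V) = Mul(Rational(1, 6), 3) = Rational(1, 2))
Function('p')(T, o) = Add(6, Mul(-1, T))
Function('H')(N, r) = Add(Rational(1, 2), r)
Function('I')(d, w) = Add(Rational(-2, 5), Mul(-3, w), Mul(Rational(-1, 5), d)) (Function('I')(d, w) = Mul(Rational(-1, 5), Add(Mul(Add(Rational(1, 2), w), 14), Add(Add(d, -5), w))) = Mul(Rational(-1, 5), Add(Add(7, Mul(14, w)), Add(Add(-5, d), w))) = Mul(Rational(-1, 5), Add(Add(7, Mul(14, w)), Add(-5, d, w))) = Mul(Rational(-1, 5), Add(2, d, Mul(15, w))) = Add(Rational(-2, 5), Mul(-3, w), Mul(Rational(-1, 5), d)))
Add(85467, Function('I')(Add(-137, 256), Mul(6, 91))) = Add(85467, Add(Rational(-2, 5), Mul(-3, Mul(6, 91)), Mul(Rational(-1, 5), Add(-137, 256)))) = Add(85467, Add(Rational(-2, 5), Mul(-3, 546), Mul(Rational(-1, 5), 119))) = Add(85467, Add(Rational(-2, 5), -1638, Rational(-119, 5))) = Add(85467, Rational(-8311, 5)) = Rational(419024, 5)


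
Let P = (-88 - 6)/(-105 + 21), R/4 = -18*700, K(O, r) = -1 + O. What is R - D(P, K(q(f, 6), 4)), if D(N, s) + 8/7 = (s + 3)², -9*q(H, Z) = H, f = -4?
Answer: -28579540/567 ≈ -50405.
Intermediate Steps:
q(H, Z) = -H/9
R = -50400 (R = 4*(-18*700) = 4*(-12600) = -50400)
P = 47/42 (P = -94/(-84) = -94*(-1/84) = 47/42 ≈ 1.1190)
D(N, s) = -8/7 + (3 + s)² (D(N, s) = -8/7 + (s + 3)² = -8/7 + (3 + s)²)
R - D(P, K(q(f, 6), 4)) = -50400 - (-8/7 + (3 + (-1 - ⅑*(-4)))²) = -50400 - (-8/7 + (3 + (-1 + 4/9))²) = -50400 - (-8/7 + (3 - 5/9)²) = -50400 - (-8/7 + (22/9)²) = -50400 - (-8/7 + 484/81) = -50400 - 1*2740/567 = -50400 - 2740/567 = -28579540/567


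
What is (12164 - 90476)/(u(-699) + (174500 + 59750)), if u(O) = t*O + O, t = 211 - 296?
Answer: -39156/146483 ≈ -0.26731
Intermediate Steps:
t = -85
u(O) = -84*O (u(O) = -85*O + O = -84*O)
(12164 - 90476)/(u(-699) + (174500 + 59750)) = (12164 - 90476)/(-84*(-699) + (174500 + 59750)) = -78312/(58716 + 234250) = -78312/292966 = -78312*1/292966 = -39156/146483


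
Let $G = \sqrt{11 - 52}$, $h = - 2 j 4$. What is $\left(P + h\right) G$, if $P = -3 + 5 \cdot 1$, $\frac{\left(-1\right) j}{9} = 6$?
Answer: $434 i \sqrt{41} \approx 2779.0 i$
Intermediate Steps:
$j = -54$ ($j = \left(-9\right) 6 = -54$)
$P = 2$ ($P = -3 + 5 = 2$)
$h = 432$ ($h = \left(-2\right) \left(-54\right) 4 = 108 \cdot 4 = 432$)
$G = i \sqrt{41}$ ($G = \sqrt{-41} = i \sqrt{41} \approx 6.4031 i$)
$\left(P + h\right) G = \left(2 + 432\right) i \sqrt{41} = 434 i \sqrt{41}$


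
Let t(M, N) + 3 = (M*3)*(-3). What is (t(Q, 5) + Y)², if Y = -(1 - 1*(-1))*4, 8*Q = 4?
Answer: 961/4 ≈ 240.25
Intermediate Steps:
Q = ½ (Q = (⅛)*4 = ½ ≈ 0.50000)
t(M, N) = -3 - 9*M (t(M, N) = -3 + (M*3)*(-3) = -3 + (3*M)*(-3) = -3 - 9*M)
Y = -8 (Y = -(1 + 1)*4 = -1*2*4 = -2*4 = -8)
(t(Q, 5) + Y)² = ((-3 - 9*½) - 8)² = ((-3 - 9/2) - 8)² = (-15/2 - 8)² = (-31/2)² = 961/4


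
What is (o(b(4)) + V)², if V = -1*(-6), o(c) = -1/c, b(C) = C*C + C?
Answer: 14161/400 ≈ 35.402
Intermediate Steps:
b(C) = C + C² (b(C) = C² + C = C + C²)
V = 6
(o(b(4)) + V)² = (-1/(4*(1 + 4)) + 6)² = (-1/(4*5) + 6)² = (-1/20 + 6)² = (119/20)² = 14161/400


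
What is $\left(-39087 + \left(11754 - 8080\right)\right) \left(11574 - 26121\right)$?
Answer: $515152911$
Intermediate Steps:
$\left(-39087 + \left(11754 - 8080\right)\right) \left(11574 - 26121\right) = \left(-39087 + 3674\right) \left(-14547\right) = \left(-35413\right) \left(-14547\right) = 515152911$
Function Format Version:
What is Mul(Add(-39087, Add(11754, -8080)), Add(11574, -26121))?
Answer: 515152911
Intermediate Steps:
Mul(Add(-39087, Add(11754, -8080)), Add(11574, -26121)) = Mul(Add(-39087, 3674), -14547) = Mul(-35413, -14547) = 515152911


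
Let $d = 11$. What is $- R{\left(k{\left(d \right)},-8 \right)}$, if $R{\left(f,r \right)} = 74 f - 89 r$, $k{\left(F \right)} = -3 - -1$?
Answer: $-564$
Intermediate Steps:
$k{\left(F \right)} = -2$ ($k{\left(F \right)} = -3 + 1 = -2$)
$R{\left(f,r \right)} = - 89 r + 74 f$
$- R{\left(k{\left(d \right)},-8 \right)} = - (\left(-89\right) \left(-8\right) + 74 \left(-2\right)) = - (712 - 148) = \left(-1\right) 564 = -564$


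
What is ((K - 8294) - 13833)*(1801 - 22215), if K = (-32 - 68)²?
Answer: 247560578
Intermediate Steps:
K = 10000 (K = (-100)² = 10000)
((K - 8294) - 13833)*(1801 - 22215) = ((10000 - 8294) - 13833)*(1801 - 22215) = (1706 - 13833)*(-20414) = -12127*(-20414) = 247560578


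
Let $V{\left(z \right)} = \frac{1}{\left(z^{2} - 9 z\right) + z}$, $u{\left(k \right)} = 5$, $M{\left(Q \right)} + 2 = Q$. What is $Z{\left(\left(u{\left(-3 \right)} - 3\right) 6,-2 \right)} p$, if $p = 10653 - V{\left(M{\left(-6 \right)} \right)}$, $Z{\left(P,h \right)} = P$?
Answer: $\frac{4090749}{32} \approx 1.2784 \cdot 10^{5}$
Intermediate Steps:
$M{\left(Q \right)} = -2 + Q$
$V{\left(z \right)} = \frac{1}{z^{2} - 8 z}$
$p = \frac{1363583}{128}$ ($p = 10653 - \frac{1}{\left(-2 - 6\right) \left(-8 - 8\right)} = 10653 - \frac{1}{\left(-8\right) \left(-8 - 8\right)} = 10653 - - \frac{1}{8 \left(-16\right)} = 10653 - \left(- \frac{1}{8}\right) \left(- \frac{1}{16}\right) = 10653 - \frac{1}{128} = \frac{1363583}{128} \approx 10653.0$)
$Z{\left(\left(u{\left(-3 \right)} - 3\right) 6,-2 \right)} p = \left(5 - 3\right) 6 \cdot \frac{1363583}{128} = 2 \cdot 6 \cdot \frac{1363583}{128} = 12 \cdot \frac{1363583}{128} = \frac{4090749}{32}$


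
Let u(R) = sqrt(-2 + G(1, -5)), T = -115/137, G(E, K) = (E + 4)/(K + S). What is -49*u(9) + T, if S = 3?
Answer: -115/137 - 147*I*sqrt(2)/2 ≈ -0.83942 - 103.94*I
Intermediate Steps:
G(E, K) = (4 + E)/(3 + K) (G(E, K) = (E + 4)/(K + 3) = (4 + E)/(3 + K))
T = -115/137 (T = -115*1/137 = -115/137 ≈ -0.83942)
u(R) = 3*I*sqrt(2)/2 (u(R) = sqrt(-2 + (4 + 1)/(3 - 5)) = sqrt(-2 + 5/(-2)) = sqrt(-2 - 1/2*5) = sqrt(-2 - 5/2) = sqrt(-9/2) = 3*I*sqrt(2)/2)
-49*u(9) + T = -147*I*sqrt(2)/2 - 115/137 = -115/137 - 147*I*sqrt(2)/2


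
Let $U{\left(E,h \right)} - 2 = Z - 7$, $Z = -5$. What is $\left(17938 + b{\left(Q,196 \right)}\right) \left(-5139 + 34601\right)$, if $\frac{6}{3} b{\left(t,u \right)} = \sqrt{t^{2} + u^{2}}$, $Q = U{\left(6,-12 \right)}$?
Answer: $528489356 + 29462 \sqrt{9629} \approx 5.3138 \cdot 10^{8}$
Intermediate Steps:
$U{\left(E,h \right)} = -10$ ($U{\left(E,h \right)} = 2 - 12 = -10$)
$Q = -10$
$b{\left(t,u \right)} = \frac{\sqrt{t^{2} + u^{2}}}{2}$
$\left(17938 + b{\left(Q,196 \right)}\right) \left(-5139 + 34601\right) = \left(17938 + \frac{\sqrt{\left(-10\right)^{2} + 196^{2}}}{2}\right) \left(-5139 + 34601\right) = \left(17938 + \frac{\sqrt{100 + 38416}}{2}\right) 29462 = \left(17938 + \frac{\sqrt{38516}}{2}\right) 29462 = \left(17938 + \frac{2 \sqrt{9629}}{2}\right) 29462 = \left(17938 + \sqrt{9629}\right) 29462 = 528489356 + 29462 \sqrt{9629}$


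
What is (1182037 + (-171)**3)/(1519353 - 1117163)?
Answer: -1909087/201095 ≈ -9.4935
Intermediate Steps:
(1182037 + (-171)**3)/(1519353 - 1117163) = (1182037 - 5000211)/402190 = -3818174*1/402190 = -1909087/201095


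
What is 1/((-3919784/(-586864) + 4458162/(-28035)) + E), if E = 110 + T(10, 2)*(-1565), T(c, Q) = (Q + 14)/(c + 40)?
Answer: -137106102/74468094991 ≈ -0.0018411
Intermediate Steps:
T(c, Q) = (14 + Q)/(40 + c)
E = -1954/5 (E = 110 + ((14 + 2)/(40 + 10))*(-1565) = 110 + (16/50)*(-1565) = 110 + ((1/50)*16)*(-1565) = 110 + (8/25)*(-1565) = 110 - 2504/5 = -1954/5 ≈ -390.80)
1/((-3919784/(-586864) + 4458162/(-28035)) + E) = 1/((-3919784/(-586864) + 4458162/(-28035)) - 1954/5) = 1/((-3919784*(-1/586864) + 4458162*(-1/28035)) - 1954/5) = 1/((489973/73358 - 1486054/9345) - 1954/5) = 1/(-104435151647/685530510 - 1954/5) = 1/(-74468094991/137106102) = -137106102/74468094991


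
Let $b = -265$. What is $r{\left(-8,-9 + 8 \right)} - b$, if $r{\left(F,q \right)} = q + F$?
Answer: $256$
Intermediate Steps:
$r{\left(F,q \right)} = F + q$
$r{\left(-8,-9 + 8 \right)} - b = \left(-8 + \left(-9 + 8\right)\right) - -265 = \left(-8 - 1\right) + 265 = -9 + 265 = 256$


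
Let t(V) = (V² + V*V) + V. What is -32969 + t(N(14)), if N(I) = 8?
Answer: -32833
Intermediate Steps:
t(V) = V + 2*V² (t(V) = (V² + V²) + V = 2*V² + V = V + 2*V²)
-32969 + t(N(14)) = -32969 + 8*(1 + 2*8) = -32969 + 8*(1 + 16) = -32969 + 8*17 = -32969 + 136 = -32833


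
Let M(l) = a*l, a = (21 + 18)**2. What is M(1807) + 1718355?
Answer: 4466802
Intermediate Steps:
a = 1521 (a = 39**2 = 1521)
M(l) = 1521*l
M(1807) + 1718355 = 1521*1807 + 1718355 = 2748447 + 1718355 = 4466802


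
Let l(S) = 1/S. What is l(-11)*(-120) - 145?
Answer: -1475/11 ≈ -134.09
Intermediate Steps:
l(-11)*(-120) - 145 = -120/(-11) - 145 = -1/11*(-120) - 145 = 120/11 - 145 = -1475/11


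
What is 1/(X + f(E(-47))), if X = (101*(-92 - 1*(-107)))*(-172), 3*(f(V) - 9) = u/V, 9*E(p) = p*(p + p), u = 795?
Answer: -4418/1151200293 ≈ -3.8377e-6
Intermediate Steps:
E(p) = 2*p²/9 (E(p) = (p*(p + p))/9 = (p*(2*p))/9 = (2*p²)/9 = 2*p²/9)
f(V) = 9 + 265/V (f(V) = 9 + (795/V)/3 = 9 + 265/V)
X = -260580 (X = (101*(-92 + 107))*(-172) = (101*15)*(-172) = 1515*(-172) = -260580)
1/(X + f(E(-47))) = 1/(-260580 + (9 + 265/(((2/9)*(-47)²)))) = 1/(-260580 + (9 + 265/(((2/9)*2209)))) = 1/(-260580 + (9 + 265/(4418/9))) = 1/(-260580 + (9 + 265*(9/4418))) = 1/(-260580 + (9 + 2385/4418)) = 1/(-260580 + 42147/4418) = 1/(-1151200293/4418) = -4418/1151200293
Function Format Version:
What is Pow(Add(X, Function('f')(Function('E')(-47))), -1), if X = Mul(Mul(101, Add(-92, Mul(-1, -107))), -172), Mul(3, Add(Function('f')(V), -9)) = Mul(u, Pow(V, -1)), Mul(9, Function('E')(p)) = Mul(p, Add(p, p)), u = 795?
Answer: Rational(-4418, 1151200293) ≈ -3.8377e-6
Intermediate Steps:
Function('E')(p) = Mul(Rational(2, 9), Pow(p, 2)) (Function('E')(p) = Mul(Rational(1, 9), Mul(p, Add(p, p))) = Mul(Rational(1, 9), Mul(p, Mul(2, p))) = Mul(Rational(1, 9), Mul(2, Pow(p, 2))) = Mul(Rational(2, 9), Pow(p, 2)))
Function('f')(V) = Add(9, Mul(265, Pow(V, -1))) (Function('f')(V) = Add(9, Mul(Rational(1, 3), Mul(795, Pow(V, -1)))) = Add(9, Mul(265, Pow(V, -1))))
X = -260580 (X = Mul(Mul(101, Add(-92, 107)), -172) = Mul(Mul(101, 15), -172) = Mul(1515, -172) = -260580)
Pow(Add(X, Function('f')(Function('E')(-47))), -1) = Pow(Add(-260580, Add(9, Mul(265, Pow(Mul(Rational(2, 9), Pow(-47, 2)), -1)))), -1) = Pow(Add(-260580, Add(9, Mul(265, Pow(Mul(Rational(2, 9), 2209), -1)))), -1) = Pow(Add(-260580, Add(9, Mul(265, Pow(Rational(4418, 9), -1)))), -1) = Pow(Add(-260580, Add(9, Mul(265, Rational(9, 4418)))), -1) = Pow(Add(-260580, Add(9, Rational(2385, 4418))), -1) = Pow(Add(-260580, Rational(42147, 4418)), -1) = Pow(Rational(-1151200293, 4418), -1) = Rational(-4418, 1151200293)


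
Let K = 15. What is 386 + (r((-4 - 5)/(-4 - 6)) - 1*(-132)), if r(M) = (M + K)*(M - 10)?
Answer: 37331/100 ≈ 373.31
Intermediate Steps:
r(M) = (-10 + M)*(15 + M) (r(M) = (M + 15)*(M - 10) = (15 + M)*(-10 + M) = (-10 + M)*(15 + M))
386 + (r((-4 - 5)/(-4 - 6)) - 1*(-132)) = 386 + ((-150 + ((-4 - 5)/(-4 - 6))**2 + 5*((-4 - 5)/(-4 - 6))) - 1*(-132)) = 386 + ((-150 + (-9/(-10))**2 + 5*(-9/(-10))) + 132) = 386 + ((-150 + (-9*(-1/10))**2 + 5*(-9*(-1/10))) + 132) = 386 + ((-150 + (9/10)**2 + 5*(9/10)) + 132) = 386 + ((-150 + 81/100 + 9/2) + 132) = 386 + (-14469/100 + 132) = 386 - 1269/100 = 37331/100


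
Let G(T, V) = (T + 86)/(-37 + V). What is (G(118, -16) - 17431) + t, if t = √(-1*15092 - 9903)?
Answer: -924047/53 + I*√24995 ≈ -17435.0 + 158.1*I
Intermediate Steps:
t = I*√24995 (t = √(-15092 - 9903) = √(-24995) = I*√24995 ≈ 158.1*I)
G(T, V) = (86 + T)/(-37 + V)
(G(118, -16) - 17431) + t = ((86 + 118)/(-37 - 16) - 17431) + I*√24995 = (204/(-53) - 17431) + I*√24995 = (-1/53*204 - 17431) + I*√24995 = (-204/53 - 17431) + I*√24995 = -924047/53 + I*√24995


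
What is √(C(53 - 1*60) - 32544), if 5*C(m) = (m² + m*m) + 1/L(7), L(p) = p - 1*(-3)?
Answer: 3*I*√361382/10 ≈ 180.35*I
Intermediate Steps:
L(p) = 3 + p (L(p) = p + 3 = 3 + p)
C(m) = 1/50 + 2*m²/5 (C(m) = ((m² + m*m) + 1/(3 + 7))/5 = ((m² + m²) + 1/10)/5 = (2*m² + ⅒)/5 = (⅒ + 2*m²)/5 = 1/50 + 2*m²/5)
√(C(53 - 1*60) - 32544) = √((1/50 + 2*(53 - 1*60)²/5) - 32544) = √((1/50 + 2*(53 - 60)²/5) - 32544) = √((1/50 + (⅖)*(-7)²) - 32544) = √((1/50 + (⅖)*49) - 32544) = √((1/50 + 98/5) - 32544) = √(981/50 - 32544) = √(-1626219/50) = 3*I*√361382/10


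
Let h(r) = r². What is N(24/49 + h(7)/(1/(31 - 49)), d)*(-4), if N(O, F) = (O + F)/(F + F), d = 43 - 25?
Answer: 14104/147 ≈ 95.946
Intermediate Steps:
d = 18
N(O, F) = (F + O)/(2*F) (N(O, F) = (F + O)/((2*F)) = (F + O)*(1/(2*F)) = (F + O)/(2*F))
N(24/49 + h(7)/(1/(31 - 49)), d)*(-4) = ((½)*(18 + (24/49 + 7²/(1/(31 - 49))))/18)*(-4) = ((½)*(1/18)*(18 + (24*(1/49) + 49/(1/(-18)))))*(-4) = ((½)*(1/18)*(18 + (24/49 + 49/(-1/18))))*(-4) = ((½)*(1/18)*(18 + (24/49 + 49*(-18))))*(-4) = ((½)*(1/18)*(18 + (24/49 - 882)))*(-4) = ((½)*(1/18)*(18 - 43194/49))*(-4) = ((½)*(1/18)*(-42312/49))*(-4) = -3526/147*(-4) = 14104/147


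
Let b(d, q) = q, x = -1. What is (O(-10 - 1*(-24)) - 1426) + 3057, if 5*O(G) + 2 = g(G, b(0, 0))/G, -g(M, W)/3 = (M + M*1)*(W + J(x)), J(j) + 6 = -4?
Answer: 8213/5 ≈ 1642.6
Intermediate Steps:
J(j) = -10 (J(j) = -6 - 4 = -10)
g(M, W) = -6*M*(-10 + W) (g(M, W) = -3*(M + M*1)*(W - 10) = -3*(M + M)*(-10 + W) = -3*2*M*(-10 + W) = -6*M*(-10 + W))
O(G) = 58/5 (O(G) = -2/5 + ((6*G*(10 - 1*0))/G)/5 = -2/5 + ((6*G*(10 + 0))/G)/5 = -2/5 + ((6*G*10)/G)/5 = -2/5 + ((60*G)/G)/5 = -2/5 + (1/5)*60 = -2/5 + 12 = 58/5)
(O(-10 - 1*(-24)) - 1426) + 3057 = (58/5 - 1426) + 3057 = -7072/5 + 3057 = 8213/5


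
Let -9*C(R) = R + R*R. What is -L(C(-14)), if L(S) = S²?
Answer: -33124/81 ≈ -408.94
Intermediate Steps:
C(R) = -R/9 - R²/9 (C(R) = -(R + R*R)/9 = -(R + R²)/9 = -R/9 - R²/9)
-L(C(-14)) = -(-⅑*(-14)*(1 - 14))² = -(-⅑*(-14)*(-13))² = -(-182/9)² = -1*33124/81 = -33124/81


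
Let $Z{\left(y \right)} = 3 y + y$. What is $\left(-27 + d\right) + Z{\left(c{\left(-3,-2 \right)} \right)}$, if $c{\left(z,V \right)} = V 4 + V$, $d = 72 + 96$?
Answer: $101$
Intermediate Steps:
$d = 168$
$c{\left(z,V \right)} = 5 V$ ($c{\left(z,V \right)} = 4 V + V = 5 V$)
$Z{\left(y \right)} = 4 y$
$\left(-27 + d\right) + Z{\left(c{\left(-3,-2 \right)} \right)} = \left(-27 + 168\right) + 4 \cdot 5 \left(-2\right) = 141 + 4 \left(-10\right) = 141 - 40 = 101$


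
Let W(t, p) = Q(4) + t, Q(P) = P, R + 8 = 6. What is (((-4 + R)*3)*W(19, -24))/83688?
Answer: -69/13948 ≈ -0.0049469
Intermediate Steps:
R = -2 (R = -8 + 6 = -2)
W(t, p) = 4 + t
(((-4 + R)*3)*W(19, -24))/83688 = (((-4 - 2)*3)*(4 + 19))/83688 = (-6*3*23)*(1/83688) = -18*23*(1/83688) = -414*1/83688 = -69/13948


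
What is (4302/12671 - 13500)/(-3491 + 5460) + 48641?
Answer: 1213382934361/24949199 ≈ 48634.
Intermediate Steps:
(4302/12671 - 13500)/(-3491 + 5460) + 48641 = (4302*(1/12671) - 13500)/1969 + 48641 = (4302/12671 - 13500)*(1/1969) + 48641 = -171054198/12671*1/1969 + 48641 = -171054198/24949199 + 48641 = 1213382934361/24949199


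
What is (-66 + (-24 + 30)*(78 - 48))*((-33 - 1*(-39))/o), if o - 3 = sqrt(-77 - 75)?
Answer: 2052/161 - 1368*I*sqrt(38)/161 ≈ 12.745 - 52.378*I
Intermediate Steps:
o = 3 + 2*I*sqrt(38) (o = 3 + sqrt(-77 - 75) = 3 + sqrt(-152) = 3 + 2*I*sqrt(38) ≈ 3.0 + 12.329*I)
(-66 + (-24 + 30)*(78 - 48))*((-33 - 1*(-39))/o) = (-66 + (-24 + 30)*(78 - 48))*((-33 - 1*(-39))/(3 + 2*I*sqrt(38))) = (-66 + 6*30)*((-33 + 39)/(3 + 2*I*sqrt(38))) = (-66 + 180)*(6/(3 + 2*I*sqrt(38))) = 114*(6/(3 + 2*I*sqrt(38))) = 684/(3 + 2*I*sqrt(38))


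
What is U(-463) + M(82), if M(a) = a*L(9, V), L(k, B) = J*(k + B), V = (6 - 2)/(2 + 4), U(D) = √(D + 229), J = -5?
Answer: -11890/3 + 3*I*√26 ≈ -3963.3 + 15.297*I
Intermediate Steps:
U(D) = √(229 + D)
V = ⅔ (V = 4/6 = 4*(⅙) = ⅔ ≈ 0.66667)
L(k, B) = -5*B - 5*k (L(k, B) = -5*(k + B) = -5*(B + k) = -5*B - 5*k)
M(a) = -145*a/3 (M(a) = a*(-5*⅔ - 5*9) = a*(-10/3 - 45) = a*(-145/3) = -145*a/3)
U(-463) + M(82) = √(229 - 463) - 145/3*82 = √(-234) - 11890/3 = 3*I*√26 - 11890/3 = -11890/3 + 3*I*√26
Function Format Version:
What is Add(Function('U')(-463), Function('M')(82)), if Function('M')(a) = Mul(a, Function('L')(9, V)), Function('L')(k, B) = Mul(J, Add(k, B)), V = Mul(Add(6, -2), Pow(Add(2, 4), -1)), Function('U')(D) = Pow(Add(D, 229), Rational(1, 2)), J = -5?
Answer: Add(Rational(-11890, 3), Mul(3, I, Pow(26, Rational(1, 2)))) ≈ Add(-3963.3, Mul(15.297, I))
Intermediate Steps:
Function('U')(D) = Pow(Add(229, D), Rational(1, 2))
V = Rational(2, 3) (V = Mul(4, Pow(6, -1)) = Mul(4, Rational(1, 6)) = Rational(2, 3) ≈ 0.66667)
Function('L')(k, B) = Add(Mul(-5, B), Mul(-5, k)) (Function('L')(k, B) = Mul(-5, Add(k, B)) = Mul(-5, Add(B, k)) = Add(Mul(-5, B), Mul(-5, k)))
Function('M')(a) = Mul(Rational(-145, 3), a) (Function('M')(a) = Mul(a, Add(Mul(-5, Rational(2, 3)), Mul(-5, 9))) = Mul(a, Add(Rational(-10, 3), -45)) = Mul(a, Rational(-145, 3)) = Mul(Rational(-145, 3), a))
Add(Function('U')(-463), Function('M')(82)) = Add(Pow(Add(229, -463), Rational(1, 2)), Mul(Rational(-145, 3), 82)) = Add(Pow(-234, Rational(1, 2)), Rational(-11890, 3)) = Add(Mul(3, I, Pow(26, Rational(1, 2))), Rational(-11890, 3)) = Add(Rational(-11890, 3), Mul(3, I, Pow(26, Rational(1, 2))))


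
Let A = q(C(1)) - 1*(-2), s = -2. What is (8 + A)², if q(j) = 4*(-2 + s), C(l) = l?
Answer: 36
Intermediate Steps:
q(j) = -16 (q(j) = 4*(-2 - 2) = 4*(-4) = -16)
A = -14 (A = -16 - 1*(-2) = -16 + 2 = -14)
(8 + A)² = (8 - 14)² = (-6)² = 36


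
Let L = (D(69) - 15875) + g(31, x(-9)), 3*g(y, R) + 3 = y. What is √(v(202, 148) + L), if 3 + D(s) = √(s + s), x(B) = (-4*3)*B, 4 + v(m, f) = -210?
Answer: √(-144744 + 9*√138)/3 ≈ 126.77*I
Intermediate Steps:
v(m, f) = -214 (v(m, f) = -4 - 210 = -214)
x(B) = -12*B
g(y, R) = -1 + y/3
D(s) = -3 + √2*√s (D(s) = -3 + √(s + s) = -3 + √(2*s) = -3 + √2*√s)
L = -47606/3 + √138 (L = ((-3 + √2*√69) - 15875) + (-1 + (⅓)*31) = ((-3 + √138) - 15875) + (-1 + 31/3) = (-15878 + √138) + 28/3 = -47606/3 + √138 ≈ -15857.)
√(v(202, 148) + L) = √(-214 + (-47606/3 + √138)) = √(-48248/3 + √138)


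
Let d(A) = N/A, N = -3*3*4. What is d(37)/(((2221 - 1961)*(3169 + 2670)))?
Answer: -9/14042795 ≈ -6.4090e-7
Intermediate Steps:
N = -36 (N = -9*4 = -36)
d(A) = -36/A
d(37)/(((2221 - 1961)*(3169 + 2670))) = (-36/37)/(((2221 - 1961)*(3169 + 2670))) = (-36*1/37)/((260*5839)) = -36/37/1518140 = -36/37*1/1518140 = -9/14042795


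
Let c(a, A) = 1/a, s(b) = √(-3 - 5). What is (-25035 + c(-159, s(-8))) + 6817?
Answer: -2896663/159 ≈ -18218.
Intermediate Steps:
s(b) = 2*I*√2 (s(b) = √(-8) = 2*I*√2)
(-25035 + c(-159, s(-8))) + 6817 = (-25035 + 1/(-159)) + 6817 = (-25035 - 1/159) + 6817 = -3980566/159 + 6817 = -2896663/159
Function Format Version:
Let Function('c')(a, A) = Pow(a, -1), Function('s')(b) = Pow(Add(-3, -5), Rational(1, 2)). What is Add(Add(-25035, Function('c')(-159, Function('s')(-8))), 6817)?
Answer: Rational(-2896663, 159) ≈ -18218.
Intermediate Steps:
Function('s')(b) = Mul(2, I, Pow(2, Rational(1, 2))) (Function('s')(b) = Pow(-8, Rational(1, 2)) = Mul(2, I, Pow(2, Rational(1, 2))))
Add(Add(-25035, Function('c')(-159, Function('s')(-8))), 6817) = Add(Add(-25035, Pow(-159, -1)), 6817) = Add(Add(-25035, Rational(-1, 159)), 6817) = Add(Rational(-3980566, 159), 6817) = Rational(-2896663, 159)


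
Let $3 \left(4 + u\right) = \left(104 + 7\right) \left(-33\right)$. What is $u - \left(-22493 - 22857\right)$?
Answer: $44125$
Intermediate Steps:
$u = -1225$ ($u = -4 + \frac{\left(104 + 7\right) \left(-33\right)}{3} = -4 + \frac{111 \left(-33\right)}{3} = -4 + \frac{1}{3} \left(-3663\right) = -4 - 1221 = -1225$)
$u - \left(-22493 - 22857\right) = -1225 - \left(-22493 - 22857\right) = -1225 - -45350 = -1225 + 45350 = 44125$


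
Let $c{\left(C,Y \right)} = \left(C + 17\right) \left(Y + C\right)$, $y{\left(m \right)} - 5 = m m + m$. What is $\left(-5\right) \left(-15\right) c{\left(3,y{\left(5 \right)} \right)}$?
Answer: $57000$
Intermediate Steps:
$y{\left(m \right)} = 5 + m + m^{2}$ ($y{\left(m \right)} = 5 + \left(m m + m\right) = 5 + \left(m^{2} + m\right) = 5 + \left(m + m^{2}\right) = 5 + m + m^{2}$)
$c{\left(C,Y \right)} = \left(17 + C\right) \left(C + Y\right)$
$\left(-5\right) \left(-15\right) c{\left(3,y{\left(5 \right)} \right)} = \left(-5\right) \left(-15\right) \left(3^{2} + 17 \cdot 3 + 17 \left(5 + 5 + 5^{2}\right) + 3 \left(5 + 5 + 5^{2}\right)\right) = 75 \left(9 + 51 + 17 \left(5 + 5 + 25\right) + 3 \left(5 + 5 + 25\right)\right) = 75 \left(9 + 51 + 17 \cdot 35 + 3 \cdot 35\right) = 75 \left(9 + 51 + 595 + 105\right) = 75 \cdot 760 = 57000$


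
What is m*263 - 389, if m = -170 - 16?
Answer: -49307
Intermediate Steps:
m = -186
m*263 - 389 = -186*263 - 389 = -48918 - 389 = -49307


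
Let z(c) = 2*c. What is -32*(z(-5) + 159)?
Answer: -4768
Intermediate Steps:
-32*(z(-5) + 159) = -32*(2*(-5) + 159) = -32*(-10 + 159) = -32*149 = -4768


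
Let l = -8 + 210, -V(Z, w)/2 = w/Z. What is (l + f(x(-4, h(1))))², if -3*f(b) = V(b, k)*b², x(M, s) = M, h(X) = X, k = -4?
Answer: 407044/9 ≈ 45227.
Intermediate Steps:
V(Z, w) = -2*w/Z
f(b) = -8*b/3 (f(b) = -(-2*(-4)/b)*b²/3 = -8/b*b²/3 = -8*b/3)
l = 202
(l + f(x(-4, h(1))))² = (202 - 8/3*(-4))² = (202 + 32/3)² = (638/3)² = 407044/9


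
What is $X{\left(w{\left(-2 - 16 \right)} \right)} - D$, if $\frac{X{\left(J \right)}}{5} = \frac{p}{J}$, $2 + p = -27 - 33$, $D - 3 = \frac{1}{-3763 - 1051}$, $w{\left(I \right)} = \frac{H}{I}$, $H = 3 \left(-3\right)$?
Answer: $- \frac{2999121}{4814} \approx -623.0$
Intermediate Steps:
$H = -9$
$w{\left(I \right)} = - \frac{9}{I}$
$D = \frac{14441}{4814}$ ($D = 3 + \frac{1}{-3763 - 1051} = 3 + \frac{1}{-4814} = 3 - \frac{1}{4814} = \frac{14441}{4814} \approx 2.9998$)
$p = -62$ ($p = -2 - 60 = -62$)
$X{\left(J \right)} = - \frac{310}{J}$ ($X{\left(J \right)} = 5 \left(- \frac{62}{J}\right) = - \frac{310}{J}$)
$X{\left(w{\left(-2 - 16 \right)} \right)} - D = - \frac{310}{\left(-9\right) \frac{1}{-2 - 16}} - \frac{14441}{4814} = - \frac{310}{\left(-9\right) \frac{1}{-18}} - \frac{14441}{4814} = - \frac{310}{\left(-9\right) \left(- \frac{1}{18}\right)} - \frac{14441}{4814} = - 310 \frac{1}{\frac{1}{2}} - \frac{14441}{4814} = \left(-310\right) 2 - \frac{14441}{4814} = -620 - \frac{14441}{4814} = - \frac{2999121}{4814}$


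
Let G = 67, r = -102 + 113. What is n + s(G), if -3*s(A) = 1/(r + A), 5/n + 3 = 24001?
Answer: -439/107991 ≈ -0.0040652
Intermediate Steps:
r = 11
n = 5/23998 (n = 5/(-3 + 24001) = 5/23998 ≈ 0.00020835)
s(A) = -1/(3*(11 + A))
n + s(G) = 5/23998 - 1/(33 + 3*67) = 5/23998 - 1/(33 + 201) = 5/23998 - 1/234 = -439/107991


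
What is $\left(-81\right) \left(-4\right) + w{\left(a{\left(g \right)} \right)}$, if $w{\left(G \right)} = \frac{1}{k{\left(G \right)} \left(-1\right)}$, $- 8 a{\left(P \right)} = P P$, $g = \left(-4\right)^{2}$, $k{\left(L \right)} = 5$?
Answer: $\frac{1619}{5} \approx 323.8$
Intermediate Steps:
$g = 16$
$a{\left(P \right)} = - \frac{P^{2}}{8}$ ($a{\left(P \right)} = - \frac{P P}{8} = - \frac{P^{2}}{8}$)
$w{\left(G \right)} = - \frac{1}{5}$ ($w{\left(G \right)} = \frac{1}{5 \left(-1\right)} = \frac{1}{-5} = - \frac{1}{5}$)
$\left(-81\right) \left(-4\right) + w{\left(a{\left(g \right)} \right)} = \left(-81\right) \left(-4\right) - \frac{1}{5} = 324 - \frac{1}{5} = \frac{1619}{5}$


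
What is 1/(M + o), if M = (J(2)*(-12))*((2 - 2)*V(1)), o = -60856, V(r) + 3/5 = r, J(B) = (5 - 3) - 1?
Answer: -1/60856 ≈ -1.6432e-5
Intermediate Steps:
J(B) = 1 (J(B) = 2 - 1 = 1)
V(r) = -3/5 + r
M = 0 (M = (1*(-12))*((2 - 2)*(-3/5 + 1)) = -0*2/5 = -12*0 = 0)
1/(M + o) = 1/(0 - 60856) = 1/(-60856) = -1/60856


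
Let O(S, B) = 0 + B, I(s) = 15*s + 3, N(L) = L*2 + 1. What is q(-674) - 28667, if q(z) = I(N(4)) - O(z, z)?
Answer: -27855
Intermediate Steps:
N(L) = 1 + 2*L (N(L) = 2*L + 1 = 1 + 2*L)
I(s) = 3 + 15*s
O(S, B) = B
q(z) = 138 - z (q(z) = (3 + 15*(1 + 2*4)) - z = (3 + 15*(1 + 8)) - z = (3 + 15*9) - z = (3 + 135) - z = 138 - z)
q(-674) - 28667 = (138 - 1*(-674)) - 28667 = (138 + 674) - 28667 = 812 - 28667 = -27855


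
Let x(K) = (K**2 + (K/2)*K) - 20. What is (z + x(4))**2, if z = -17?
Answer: 169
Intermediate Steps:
x(K) = -20 + 3*K**2/2 (x(K) = (K**2 + (K*(1/2))*K) - 20 = (K**2 + (K/2)*K) - 20 = (K**2 + K**2/2) - 20 = 3*K**2/2 - 20 = -20 + 3*K**2/2)
(z + x(4))**2 = (-17 + (-20 + (3/2)*4**2))**2 = (-17 + (-20 + (3/2)*16))**2 = (-17 + (-20 + 24))**2 = (-17 + 4)**2 = (-13)**2 = 169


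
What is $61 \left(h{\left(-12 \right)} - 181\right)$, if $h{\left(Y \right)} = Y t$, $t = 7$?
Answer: $-16165$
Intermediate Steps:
$h{\left(Y \right)} = 7 Y$ ($h{\left(Y \right)} = Y 7 = 7 Y$)
$61 \left(h{\left(-12 \right)} - 181\right) = 61 \left(7 \left(-12\right) - 181\right) = 61 \left(-84 - 181\right) = 61 \left(-265\right) = -16165$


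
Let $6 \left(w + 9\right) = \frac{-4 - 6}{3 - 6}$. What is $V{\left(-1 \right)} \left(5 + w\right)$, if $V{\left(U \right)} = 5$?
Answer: $- \frac{155}{9} \approx -17.222$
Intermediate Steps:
$w = - \frac{76}{9}$ ($w = -9 + \frac{\left(-4 - 6\right) \frac{1}{3 - 6}}{6} = -9 + \frac{\left(-10\right) \frac{1}{-3}}{6} = -9 + \frac{\left(-10\right) \left(- \frac{1}{3}\right)}{6} = -9 + \frac{1}{6} \cdot \frac{10}{3} = -9 + \frac{5}{9} = - \frac{76}{9} \approx -8.4444$)
$V{\left(-1 \right)} \left(5 + w\right) = 5 \left(5 - \frac{76}{9}\right) = 5 \left(- \frac{31}{9}\right) = - \frac{155}{9}$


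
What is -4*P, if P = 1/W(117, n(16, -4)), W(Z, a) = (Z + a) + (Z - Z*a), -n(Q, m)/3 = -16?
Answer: 2/2667 ≈ 0.00074991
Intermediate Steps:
n(Q, m) = 48 (n(Q, m) = -3*(-16) = 48)
W(Z, a) = a + 2*Z - Z*a (W(Z, a) = (Z + a) + (Z - Z*a) = a + 2*Z - Z*a)
P = -1/5334 (P = 1/(48 + 2*117 - 1*117*48) = 1/(48 + 234 - 5616) = 1/(-5334) = -1/5334 ≈ -0.00018748)
-4*P = -4*(-1/5334) = 2/2667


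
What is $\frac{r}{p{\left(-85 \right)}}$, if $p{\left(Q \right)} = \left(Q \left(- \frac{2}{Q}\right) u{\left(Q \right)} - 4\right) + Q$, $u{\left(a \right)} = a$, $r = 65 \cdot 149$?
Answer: $\frac{9685}{81} \approx 119.57$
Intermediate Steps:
$r = 9685$
$p{\left(Q \right)} = -4 - Q$ ($p{\left(Q \right)} = \left(Q \left(- \frac{2}{Q}\right) Q - 4\right) + Q = \left(- 2 Q - 4\right) + Q = \left(-4 - 2 Q\right) + Q = -4 - Q$)
$\frac{r}{p{\left(-85 \right)}} = \frac{9685}{-4 - -85} = \frac{9685}{-4 + 85} = \frac{9685}{81}$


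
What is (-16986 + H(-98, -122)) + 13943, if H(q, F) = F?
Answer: -3165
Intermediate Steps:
(-16986 + H(-98, -122)) + 13943 = (-16986 - 122) + 13943 = -17108 + 13943 = -3165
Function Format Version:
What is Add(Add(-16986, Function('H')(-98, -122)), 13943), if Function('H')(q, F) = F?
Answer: -3165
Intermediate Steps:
Add(Add(-16986, Function('H')(-98, -122)), 13943) = Add(Add(-16986, -122), 13943) = Add(-17108, 13943) = -3165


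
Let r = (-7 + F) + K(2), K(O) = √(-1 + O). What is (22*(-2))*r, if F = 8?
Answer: -88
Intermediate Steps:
r = 2 (r = (-7 + 8) + √(-1 + 2) = 1 + √1 = 1 + 1 = 2)
(22*(-2))*r = (22*(-2))*2 = -44*2 = -88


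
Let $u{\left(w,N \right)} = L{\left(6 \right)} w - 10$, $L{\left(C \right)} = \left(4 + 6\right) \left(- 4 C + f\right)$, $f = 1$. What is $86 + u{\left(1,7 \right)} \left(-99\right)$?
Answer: $23846$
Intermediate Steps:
$L{\left(C \right)} = 10 - 40 C$ ($L{\left(C \right)} = \left(4 + 6\right) \left(- 4 C + 1\right) = 10 \left(1 - 4 C\right) = 10 - 40 C$)
$u{\left(w,N \right)} = -10 - 230 w$ ($u{\left(w,N \right)} = \left(10 - 240\right) w - 10 = - 230 w - 10 = -10 - 230 w$)
$86 + u{\left(1,7 \right)} \left(-99\right) = 86 + \left(-10 - 230\right) \left(-99\right) = 86 - -23760 = 86 + 23760 = 23846$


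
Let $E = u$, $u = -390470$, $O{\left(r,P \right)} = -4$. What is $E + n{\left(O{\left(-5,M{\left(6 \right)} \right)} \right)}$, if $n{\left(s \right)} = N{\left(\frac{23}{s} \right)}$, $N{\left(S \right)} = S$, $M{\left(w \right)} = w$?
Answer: $- \frac{1561903}{4} \approx -3.9048 \cdot 10^{5}$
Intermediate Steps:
$n{\left(s \right)} = \frac{23}{s}$
$E = -390470$
$E + n{\left(O{\left(-5,M{\left(6 \right)} \right)} \right)} = -390470 + \frac{23}{-4} = -390470 + 23 \left(- \frac{1}{4}\right) = -390470 - \frac{23}{4} = - \frac{1561903}{4}$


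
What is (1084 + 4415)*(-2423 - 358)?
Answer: -15292719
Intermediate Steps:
(1084 + 4415)*(-2423 - 358) = 5499*(-2781) = -15292719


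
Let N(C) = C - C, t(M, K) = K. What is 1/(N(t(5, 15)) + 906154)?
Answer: 1/906154 ≈ 1.1036e-6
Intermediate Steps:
N(C) = 0
1/(N(t(5, 15)) + 906154) = 1/(0 + 906154) = 1/906154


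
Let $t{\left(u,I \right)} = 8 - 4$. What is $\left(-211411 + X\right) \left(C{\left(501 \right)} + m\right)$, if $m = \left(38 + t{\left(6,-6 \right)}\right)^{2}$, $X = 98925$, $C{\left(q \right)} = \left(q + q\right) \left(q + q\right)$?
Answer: $-113134819248$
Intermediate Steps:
$t{\left(u,I \right)} = 4$
$C{\left(q \right)} = 4 q^{2}$ ($C{\left(q \right)} = 2 q 2 q = 4 q^{2}$)
$m = 1764$ ($m = \left(38 + 4\right)^{2} = 42^{2} = 1764$)
$\left(-211411 + X\right) \left(C{\left(501 \right)} + m\right) = \left(-211411 + 98925\right) \left(4 \cdot 501^{2} + 1764\right) = - 112486 \left(4 \cdot 251001 + 1764\right) = - 112486 \left(1004004 + 1764\right) = \left(-112486\right) 1005768 = -113134819248$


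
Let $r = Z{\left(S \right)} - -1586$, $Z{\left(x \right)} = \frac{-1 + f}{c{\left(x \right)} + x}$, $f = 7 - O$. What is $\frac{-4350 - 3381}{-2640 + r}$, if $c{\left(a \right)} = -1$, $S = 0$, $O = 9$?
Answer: $\frac{7731}{1051} \approx 7.3559$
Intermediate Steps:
$f = -2$ ($f = 7 - 9 = -2$)
$Z{\left(x \right)} = - \frac{3}{-1 + x}$ ($Z{\left(x \right)} = \frac{-1 - 2}{-1 + x} = - \frac{3}{-1 + x}$)
$r = 1589$ ($r = - \frac{3}{-1 + 0} - -1586 = - \frac{3}{-1} + 1586 = \left(-3\right) \left(-1\right) + 1586 = 3 + 1586 = 1589$)
$\frac{-4350 - 3381}{-2640 + r} = \frac{-4350 - 3381}{-2640 + 1589} = - \frac{7731}{-1051} = \left(-7731\right) \left(- \frac{1}{1051}\right) = \frac{7731}{1051}$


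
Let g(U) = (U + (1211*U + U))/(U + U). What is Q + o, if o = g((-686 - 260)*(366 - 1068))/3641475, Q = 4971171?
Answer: 36204789835663/7282950 ≈ 4.9712e+6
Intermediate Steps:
g(U) = 1213/2 (g(U) = (U + 1212*U)/((2*U)) = (1213*U)*(1/(2*U)) = 1213/2)
o = 1213/7282950 (o = (1213/2)/3641475 = (1213/2)*(1/3641475) = 1213/7282950 ≈ 0.00016655)
Q + o = 4971171 + 1213/7282950 = 36204789835663/7282950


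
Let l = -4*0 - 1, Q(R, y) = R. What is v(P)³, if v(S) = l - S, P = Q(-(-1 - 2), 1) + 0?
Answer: -64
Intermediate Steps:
P = 3 (P = -(-1 - 2) + 0 = -1*(-3) + 0 = 3 + 0 = 3)
l = -1 (l = 0 - 1 = -1)
v(S) = -1 - S
v(P)³ = (-1 - 1*3)³ = (-1 - 3)³ = (-4)³ = -64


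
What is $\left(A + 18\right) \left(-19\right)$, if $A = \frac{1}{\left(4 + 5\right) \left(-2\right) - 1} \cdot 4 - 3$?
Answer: $-281$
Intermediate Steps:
$A = - \frac{61}{19}$ ($A = \frac{1}{9 \left(-2\right) - 1} \cdot 4 - 3 = \frac{1}{-18 - 1} \cdot 4 - 3 = \frac{1}{-19} \cdot 4 - 3 = \left(- \frac{1}{19}\right) 4 - 3 = - \frac{4}{19} - 3 = - \frac{61}{19} \approx -3.2105$)
$\left(A + 18\right) \left(-19\right) = \left(- \frac{61}{19} + 18\right) \left(-19\right) = \frac{281}{19} \left(-19\right) = -281$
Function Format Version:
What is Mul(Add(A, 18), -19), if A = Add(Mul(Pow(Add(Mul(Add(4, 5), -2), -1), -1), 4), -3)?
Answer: -281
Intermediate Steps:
A = Rational(-61, 19) (A = Add(Mul(Pow(Add(Mul(9, -2), -1), -1), 4), -3) = Add(Mul(Pow(Add(-18, -1), -1), 4), -3) = Add(Mul(Pow(-19, -1), 4), -3) = Add(Mul(Rational(-1, 19), 4), -3) = Add(Rational(-4, 19), -3) = Rational(-61, 19) ≈ -3.2105)
Mul(Add(A, 18), -19) = Mul(Add(Rational(-61, 19), 18), -19) = Mul(Rational(281, 19), -19) = -281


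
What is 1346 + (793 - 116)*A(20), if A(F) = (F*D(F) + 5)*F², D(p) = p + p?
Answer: 217995346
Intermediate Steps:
D(p) = 2*p
A(F) = F²*(5 + 2*F²) (A(F) = (F*(2*F) + 5)*F² = (2*F² + 5)*F² = (5 + 2*F²)*F² = F²*(5 + 2*F²))
1346 + (793 - 116)*A(20) = 1346 + (793 - 116)*(20²*(5 + 2*20²)) = 1346 + 677*(400*(5 + 2*400)) = 1346 + 677*(400*(5 + 800)) = 1346 + 677*(400*805) = 1346 + 677*322000 = 1346 + 217994000 = 217995346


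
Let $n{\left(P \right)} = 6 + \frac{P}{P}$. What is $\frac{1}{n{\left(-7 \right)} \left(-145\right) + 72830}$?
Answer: $\frac{1}{71815} \approx 1.3925 \cdot 10^{-5}$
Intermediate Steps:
$n{\left(P \right)} = 7$ ($n{\left(P \right)} = 6 + 1 = 7$)
$\frac{1}{n{\left(-7 \right)} \left(-145\right) + 72830} = \frac{1}{7 \left(-145\right) + 72830} = \frac{1}{-1015 + 72830} = \frac{1}{71815}$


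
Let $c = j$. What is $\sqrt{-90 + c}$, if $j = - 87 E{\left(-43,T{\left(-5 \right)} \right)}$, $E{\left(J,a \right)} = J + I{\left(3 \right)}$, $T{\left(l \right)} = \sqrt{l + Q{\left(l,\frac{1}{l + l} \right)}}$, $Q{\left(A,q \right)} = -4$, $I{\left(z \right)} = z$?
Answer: $\sqrt{3390} \approx 58.224$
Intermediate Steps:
$T{\left(l \right)} = \sqrt{-4 + l}$ ($T{\left(l \right)} = \sqrt{l - 4} = \sqrt{-4 + l}$)
$E{\left(J,a \right)} = 3 + J$ ($E{\left(J,a \right)} = J + 3 = 3 + J$)
$j = 3480$ ($j = - 87 \left(3 - 43\right) = \left(-87\right) \left(-40\right) = 3480$)
$c = 3480$
$\sqrt{-90 + c} = \sqrt{-90 + 3480} = \sqrt{3390}$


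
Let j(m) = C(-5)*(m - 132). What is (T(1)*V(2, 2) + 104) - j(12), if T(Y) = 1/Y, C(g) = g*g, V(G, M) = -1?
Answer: 3103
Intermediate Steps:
C(g) = g²
j(m) = -3300 + 25*m (j(m) = (-5)²*(m - 132) = 25*(-132 + m) = -3300 + 25*m)
T(Y) = 1/Y
(T(1)*V(2, 2) + 104) - j(12) = (-1/1 + 104) - (-3300 + 25*12) = (1*(-1) + 104) - (-3300 + 300) = (-1 + 104) - 1*(-3000) = 103 + 3000 = 3103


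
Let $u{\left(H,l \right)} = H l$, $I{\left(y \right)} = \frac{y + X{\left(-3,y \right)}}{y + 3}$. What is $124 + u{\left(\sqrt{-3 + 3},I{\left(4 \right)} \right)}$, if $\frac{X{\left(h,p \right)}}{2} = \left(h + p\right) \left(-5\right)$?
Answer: $124$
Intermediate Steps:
$X{\left(h,p \right)} = - 10 h - 10 p$ ($X{\left(h,p \right)} = 2 \left(h + p\right) \left(-5\right) = 2 \left(- 5 h - 5 p\right) = - 10 h - 10 p$)
$I{\left(y \right)} = \frac{30 - 9 y}{3 + y}$ ($I{\left(y \right)} = \frac{y - \left(-30 + 10 y\right)}{y + 3} = \frac{y - \left(-30 + 10 y\right)}{3 + y} = \frac{30 - 9 y}{3 + y}$)
$124 + u{\left(\sqrt{-3 + 3},I{\left(4 \right)} \right)} = 124 + \sqrt{-3 + 3} \frac{3 \left(10 - 12\right)}{3 + 4} = 124 + \sqrt{0} \frac{3 \left(10 - 12\right)}{7} = 124 + 0 \cdot 3 \cdot \frac{1}{7} \left(-2\right) = 124 + 0 \left(- \frac{6}{7}\right) = 124 + 0 = 124$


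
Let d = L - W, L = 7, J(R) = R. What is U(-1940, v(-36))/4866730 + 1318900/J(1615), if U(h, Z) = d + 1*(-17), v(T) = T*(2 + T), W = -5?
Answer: 256749207557/314390758 ≈ 816.66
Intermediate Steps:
d = 12 (d = 7 - 1*(-5) = 7 + 5 = 12)
U(h, Z) = -5 (U(h, Z) = 12 + 1*(-17) = 12 - 17 = -5)
U(-1940, v(-36))/4866730 + 1318900/J(1615) = -5/4866730 + 1318900/1615 = -5*1/4866730 + 1318900*(1/1615) = -1/973346 + 263780/323 = 256749207557/314390758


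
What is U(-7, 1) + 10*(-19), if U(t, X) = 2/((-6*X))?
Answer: -571/3 ≈ -190.33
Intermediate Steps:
U(t, X) = -1/(3*X) (U(t, X) = 2*(-1/(6*X)) = -1/(3*X))
U(-7, 1) + 10*(-19) = -⅓/1 + 10*(-19) = -⅓*1 - 190 = -⅓ - 190 = -571/3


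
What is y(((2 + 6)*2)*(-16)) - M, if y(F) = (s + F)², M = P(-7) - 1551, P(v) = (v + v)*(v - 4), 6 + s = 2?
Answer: 68997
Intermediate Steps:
s = -4 (s = -6 + 2 = -4)
P(v) = 2*v*(-4 + v) (P(v) = (2*v)*(-4 + v) = 2*v*(-4 + v))
M = -1397 (M = 2*(-7)*(-4 - 7) - 1551 = 2*(-7)*(-11) - 1551 = 154 - 1551 = -1397)
y(F) = (-4 + F)²
y(((2 + 6)*2)*(-16)) - M = (-4 + ((2 + 6)*2)*(-16))² - 1*(-1397) = (-4 + (8*2)*(-16))² + 1397 = (-4 + 16*(-16))² + 1397 = (-4 - 256)² + 1397 = (-260)² + 1397 = 67600 + 1397 = 68997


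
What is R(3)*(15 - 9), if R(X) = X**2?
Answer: 54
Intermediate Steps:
R(3)*(15 - 9) = 3**2*(15 - 9) = 9*6 = 54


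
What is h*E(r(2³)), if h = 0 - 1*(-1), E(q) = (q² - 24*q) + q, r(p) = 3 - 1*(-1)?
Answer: -76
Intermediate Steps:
r(p) = 4 (r(p) = 3 + 1 = 4)
E(q) = q² - 23*q
h = 1 (h = 0 + 1 = 1)
h*E(r(2³)) = 1*(4*(-23 + 4)) = 1*(4*(-19)) = 1*(-76) = -76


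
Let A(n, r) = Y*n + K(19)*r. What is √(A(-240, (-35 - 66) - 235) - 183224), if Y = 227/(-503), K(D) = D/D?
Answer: 10*I*√464149286/503 ≈ 428.31*I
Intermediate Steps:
K(D) = 1
Y = -227/503 (Y = 227*(-1/503) = -227/503 ≈ -0.45129)
A(n, r) = r - 227*n/503 (A(n, r) = -227*n/503 + 1*r = -227*n/503 + r = r - 227*n/503)
√(A(-240, (-35 - 66) - 235) - 183224) = √((((-35 - 66) - 235) - 227/503*(-240)) - 183224) = √(((-101 - 235) + 54480/503) - 183224) = √((-336 + 54480/503) - 183224) = √(-114528/503 - 183224) = √(-92276200/503) = 10*I*√464149286/503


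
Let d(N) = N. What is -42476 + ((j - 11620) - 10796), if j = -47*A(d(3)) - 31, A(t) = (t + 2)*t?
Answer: -65628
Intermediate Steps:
A(t) = t*(2 + t) (A(t) = (2 + t)*t = t*(2 + t))
j = -736 (j = -141*(2 + 3) - 31 = -141*5 - 31 = -47*15 - 31 = -705 - 31 = -736)
-42476 + ((j - 11620) - 10796) = -42476 + ((-736 - 11620) - 10796) = -42476 + (-12356 - 10796) = -42476 - 23152 = -65628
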